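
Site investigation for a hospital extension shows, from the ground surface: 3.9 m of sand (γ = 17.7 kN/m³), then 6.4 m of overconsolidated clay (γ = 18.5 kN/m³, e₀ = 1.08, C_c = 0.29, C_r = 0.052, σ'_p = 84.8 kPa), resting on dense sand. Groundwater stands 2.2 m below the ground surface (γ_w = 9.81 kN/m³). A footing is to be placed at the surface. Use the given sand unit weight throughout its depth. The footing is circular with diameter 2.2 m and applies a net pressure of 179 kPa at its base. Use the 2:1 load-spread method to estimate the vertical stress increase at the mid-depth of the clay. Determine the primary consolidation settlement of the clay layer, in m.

S_c ≈ 0.0277 m

Mid-depth of clay below the ground surface: z = 3.9 + 6.4/2 = 7.1 m.
Total vertical stress at mid-clay: σ_v = 17.7×3.9 + 18.5×3.2 = 128.23 kPa.
Pore pressure: u = 9.81×(7.1 − 2.2) = 48.069 kPa.
Initial effective stress: σ'_0 = σ_v − u = 128.23 − 48.069 = 80.161 kPa.
Stress increase at mid-clay by the 2:1 spreading method:
Δσ ≈ qD²/(D+z)² = 179×2.2²/(2.2+7.1)² = 10.017 kPa
Final effective stress: σ'_f = 80.161 + 10.017 = 90.178 kPa.
σ'_f = 90.178 > σ'_p = 84.8 kPa, so the stress path crosses the preconsolidation pressure — recompression up to σ'_p, then virgin compression beyond:
S_c = H/(1+e₀)·[C_r·log₁₀(σ'_p/σ'_0) + C_c·log₁₀(σ'_f/σ'_p)]
    = 6.4/2.08 × [0.052×log₁₀(84.8/80.161) + 0.29×log₁₀(90.178/84.8)]
    = 3.0769 × [0.0012705 + 0.0077444] = 0.02774 m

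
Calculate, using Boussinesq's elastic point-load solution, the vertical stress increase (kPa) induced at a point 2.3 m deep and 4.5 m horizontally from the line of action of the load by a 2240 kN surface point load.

Boussinesq vertical stress below a point load on an elastic half-space:
Δσ_z = 3P/(2πz²) · [1 + (r/z)²]^(−5/2)
r/z = 4.5/2.3 = 1.9565; [1+(r/z)²]^(−5/2) = 0.019525.
Δσ_z = 3×2240/(2π×2.3²) × 0.019525 = 202.18 × 0.019525 = 3.948 kPa

Δσ_z ≈ 3.95 kPa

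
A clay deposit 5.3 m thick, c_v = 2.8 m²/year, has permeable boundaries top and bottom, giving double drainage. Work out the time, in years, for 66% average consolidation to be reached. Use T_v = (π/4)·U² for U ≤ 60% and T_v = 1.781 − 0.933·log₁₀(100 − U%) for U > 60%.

Drainage path length: H_d = H/2 = 2.65 m (double drainage).
U > 60%: T_v = 1.781 − 0.933·log₁₀(100 − 66) = 0.35213.
t = T_v·H_d²/c_v = 0.35213×2.65²/2.8 = 0.8832 years.

t ≈ 0.883 years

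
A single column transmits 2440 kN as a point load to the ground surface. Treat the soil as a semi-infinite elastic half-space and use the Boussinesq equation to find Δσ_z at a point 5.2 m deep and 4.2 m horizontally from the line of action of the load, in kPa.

Δσ_z ≈ 12.3 kPa

Boussinesq vertical stress below a point load on an elastic half-space:
Δσ_z = 3P/(2πz²) · [1 + (r/z)²]^(−5/2)
r/z = 4.2/5.2 = 0.80769; [1+(r/z)²]^(−5/2) = 0.28493.
Δσ_z = 3×2440/(2π×5.2²) × 0.28493 = 43.085 × 0.28493 = 12.28 kPa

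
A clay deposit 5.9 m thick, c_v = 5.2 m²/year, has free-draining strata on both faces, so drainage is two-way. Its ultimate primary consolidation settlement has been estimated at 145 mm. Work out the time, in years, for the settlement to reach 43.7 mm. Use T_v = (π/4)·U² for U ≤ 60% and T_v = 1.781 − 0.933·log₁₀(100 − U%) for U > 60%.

Drainage path length: H_d = H/2 = 2.95 m (double drainage).
U = S(t)/S_ult = 43.7/145 = 0.3014.
U ≤ 60%: T_v = (π/4)·U² = (π/4)×0.30138² = 0.071337.
t = T_v·H_d²/c_v = 0.071337×2.95²/5.2 = 0.1194 years.

t ≈ 0.119 years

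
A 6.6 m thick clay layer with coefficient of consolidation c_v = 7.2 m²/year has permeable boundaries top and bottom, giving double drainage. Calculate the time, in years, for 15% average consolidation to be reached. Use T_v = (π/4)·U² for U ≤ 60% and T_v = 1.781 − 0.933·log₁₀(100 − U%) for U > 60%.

Drainage path length: H_d = H/2 = 3.3 m (double drainage).
U ≤ 60%: T_v = (π/4)·U² = (π/4)×0.15² = 0.017671.
t = T_v·H_d²/c_v = 0.017671×3.3²/7.2 = 0.02673 years.

t ≈ 0.0267 years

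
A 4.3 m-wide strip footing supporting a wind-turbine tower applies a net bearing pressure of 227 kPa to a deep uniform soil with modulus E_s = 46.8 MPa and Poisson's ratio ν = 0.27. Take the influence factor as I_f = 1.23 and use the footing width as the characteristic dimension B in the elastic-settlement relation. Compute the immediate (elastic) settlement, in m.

Immediate (elastic) settlement: S_e = q·B·(1−ν²)/E_s · I_f.
E_s = 46.8 MPa = 46800 kPa.
S_e = 227 × 4.3 × (1 − 0.27²) / 46800 × 1.23
    = 227 × 4.3 × 0.9271 / 46800 × 1.23
    = 0.02378 m

S_e ≈ 0.0238 m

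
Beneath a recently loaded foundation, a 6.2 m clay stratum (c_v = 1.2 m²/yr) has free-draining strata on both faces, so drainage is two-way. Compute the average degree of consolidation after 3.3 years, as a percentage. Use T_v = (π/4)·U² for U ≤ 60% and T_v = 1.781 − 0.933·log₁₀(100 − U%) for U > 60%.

Drainage path length: H_d = H/2 = 3.1 m (double drainage).
T_v = c_v·t/H_d² = 1.2×3.3/3.1² = 0.41207.
T_v = 0.41207 corresponds to the U > 60% branch:
U = 1 − 10^((1.781 − T_v)/0.933)/100 = 0.7068

U ≈ 70.7 %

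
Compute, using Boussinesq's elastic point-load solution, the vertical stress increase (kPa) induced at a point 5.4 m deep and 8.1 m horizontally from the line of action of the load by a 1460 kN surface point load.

Δσ_z ≈ 1.26 kPa

Boussinesq vertical stress below a point load on an elastic half-space:
Δσ_z = 3P/(2πz²) · [1 + (r/z)²]^(−5/2)
r/z = 8.1/5.4 = 1.5; [1+(r/z)²]^(−5/2) = 0.052516.
Δσ_z = 3×1460/(2π×5.4²) × 0.052516 = 23.906 × 0.052516 = 1.255 kPa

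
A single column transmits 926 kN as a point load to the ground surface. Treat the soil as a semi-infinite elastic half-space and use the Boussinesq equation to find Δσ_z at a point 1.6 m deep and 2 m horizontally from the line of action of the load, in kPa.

Δσ_z ≈ 16.4 kPa

Boussinesq vertical stress below a point load on an elastic half-space:
Δσ_z = 3P/(2πz²) · [1 + (r/z)²]^(−5/2)
r/z = 2/1.6 = 1.25; [1+(r/z)²]^(−5/2) = 0.095135.
Δσ_z = 3×926/(2π×1.6²) × 0.095135 = 172.71 × 0.095135 = 16.43 kPa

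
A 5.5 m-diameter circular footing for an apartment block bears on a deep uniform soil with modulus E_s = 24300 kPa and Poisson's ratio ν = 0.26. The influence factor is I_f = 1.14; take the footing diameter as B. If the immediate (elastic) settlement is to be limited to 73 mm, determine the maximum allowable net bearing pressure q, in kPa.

S_e = q·B·(1−ν²)/E_s · I_f  ⇒  q = S_e·E_s / (B·(1−ν²)·I_f).
q = 0.073 × 24300 / (5.5 × 0.9324 × 1.14) = 303.4 kPa

q ≈ 303 kPa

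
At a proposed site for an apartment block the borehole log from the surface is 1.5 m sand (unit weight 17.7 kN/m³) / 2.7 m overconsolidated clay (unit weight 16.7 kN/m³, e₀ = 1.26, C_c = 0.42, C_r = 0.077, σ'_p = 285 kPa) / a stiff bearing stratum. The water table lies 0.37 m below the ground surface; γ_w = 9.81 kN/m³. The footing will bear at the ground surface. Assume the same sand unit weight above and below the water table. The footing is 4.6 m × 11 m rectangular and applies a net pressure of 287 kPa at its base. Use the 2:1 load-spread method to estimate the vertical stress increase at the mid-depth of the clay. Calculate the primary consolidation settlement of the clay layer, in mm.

Mid-depth of clay below the ground surface: z = 1.5 + 2.7/2 = 2.85 m.
Total vertical stress at mid-clay: σ_v = 17.7×1.5 + 16.7×1.35 = 49.095 kPa.
Pore pressure: u = 9.81×(2.85 − 0.37) = 24.329 kPa.
Initial effective stress: σ'_0 = σ_v − u = 49.095 − 24.329 = 24.766 kPa.
Stress increase at mid-clay by the 2:1 spreading method:
Δσ = qBL/((B+z)(L+z)) = 287×4.6×11/((4.6+2.85)(11+2.85)) = 140.74 kPa
Final effective stress: σ'_f = 24.766 + 140.74 = 165.51 kPa.
σ'_f = 165.51 ≤ σ'_p = 285 kPa, so the clay remains overconsolidated and only the recompression index applies:
S_c = C_r·H/(1+e₀)·log₁₀(σ'_f/σ'_0) = 0.077×2.7/2.26×log₁₀(165.51/24.766)
    = 0.091992 × 0.82497 = 0.07589 m

S_c ≈ 75.9 mm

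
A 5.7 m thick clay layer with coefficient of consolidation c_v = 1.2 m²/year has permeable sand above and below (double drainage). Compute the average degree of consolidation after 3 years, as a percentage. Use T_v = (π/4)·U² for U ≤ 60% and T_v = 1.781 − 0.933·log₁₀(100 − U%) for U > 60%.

Drainage path length: H_d = H/2 = 2.85 m (double drainage).
T_v = c_v·t/H_d² = 1.2×3/2.85² = 0.44321.
T_v = 0.44321 corresponds to the U > 60% branch:
U = 1 − 10^((1.781 − T_v)/0.933)/100 = 0.7284

U ≈ 72.8 %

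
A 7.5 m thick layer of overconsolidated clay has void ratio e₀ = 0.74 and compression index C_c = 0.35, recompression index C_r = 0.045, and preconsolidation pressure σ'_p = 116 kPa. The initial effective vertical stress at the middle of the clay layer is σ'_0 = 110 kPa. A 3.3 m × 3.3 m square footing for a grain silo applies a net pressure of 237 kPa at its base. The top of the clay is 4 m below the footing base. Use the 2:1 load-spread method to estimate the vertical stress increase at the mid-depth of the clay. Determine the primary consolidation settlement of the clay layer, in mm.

S_c ≈ 84.8 mm

Mid-depth of clay below the footing base: z = 4 + 7.5/2 = 7.75 m.
Stress increase at mid-clay by the 2:1 spreading method:
Δσ = qBL/((B+z)(L+z)) = 237×3.3×3.3/((3.3+7.75)(3.3+7.75)) = 21.137 kPa
Final effective stress: σ'_f = 110 + 21.137 = 131.14 kPa.
σ'_f = 131.14 > σ'_p = 116 kPa, so the stress path crosses the preconsolidation pressure — recompression up to σ'_p, then virgin compression beyond:
S_c = H/(1+e₀)·[C_r·log₁₀(σ'_p/σ'_0) + C_c·log₁₀(σ'_f/σ'_p)]
    = 7.5/1.74 × [0.045×log₁₀(116/110) + 0.35×log₁₀(131.14/116)]
    = 4.3103 × [0.0010379 + 0.018647] = 0.08485 m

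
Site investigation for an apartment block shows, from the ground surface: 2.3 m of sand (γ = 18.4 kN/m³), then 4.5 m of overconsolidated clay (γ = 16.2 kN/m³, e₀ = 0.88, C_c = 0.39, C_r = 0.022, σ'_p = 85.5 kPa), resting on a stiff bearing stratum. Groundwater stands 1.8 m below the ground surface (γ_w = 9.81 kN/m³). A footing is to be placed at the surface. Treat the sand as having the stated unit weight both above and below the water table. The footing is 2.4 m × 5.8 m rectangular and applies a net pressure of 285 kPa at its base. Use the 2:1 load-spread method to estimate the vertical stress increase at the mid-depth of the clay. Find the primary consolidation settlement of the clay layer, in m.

S_c ≈ 0.102 m

Mid-depth of clay below the ground surface: z = 2.3 + 4.5/2 = 4.55 m.
Total vertical stress at mid-clay: σ_v = 18.4×2.3 + 16.2×2.25 = 78.77 kPa.
Pore pressure: u = 9.81×(4.55 − 1.8) = 26.978 kPa.
Initial effective stress: σ'_0 = σ_v − u = 78.77 − 26.978 = 51.792 kPa.
Stress increase at mid-clay by the 2:1 spreading method:
Δσ = qBL/((B+z)(L+z)) = 285×2.4×5.8/((2.4+4.55)(5.8+4.55)) = 55.152 kPa
Final effective stress: σ'_f = 51.792 + 55.152 = 106.94 kPa.
σ'_f = 106.94 > σ'_p = 85.5 kPa, so the stress path crosses the preconsolidation pressure — recompression up to σ'_p, then virgin compression beyond:
S_c = H/(1+e₀)·[C_r·log₁₀(σ'_p/σ'_0) + C_c·log₁₀(σ'_f/σ'_p)]
    = 4.5/1.88 × [0.022×log₁₀(85.5/51.792) + 0.39×log₁₀(106.94/85.5)]
    = 2.3936 × [0.0047895 + 0.037898] = 0.1022 m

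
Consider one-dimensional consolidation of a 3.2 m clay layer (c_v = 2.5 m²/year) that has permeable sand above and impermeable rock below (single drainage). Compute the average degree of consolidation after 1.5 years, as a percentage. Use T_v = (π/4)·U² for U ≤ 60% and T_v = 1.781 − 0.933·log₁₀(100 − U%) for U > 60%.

Drainage path length: H_d = H = 3.2 m (single drainage).
T_v = c_v·t/H_d² = 2.5×1.5/3.2² = 0.36621.
T_v = 0.36621 corresponds to the U > 60% branch:
U = 1 − 10^((1.781 − T_v)/0.933)/100 = 0.6716

U ≈ 67.2 %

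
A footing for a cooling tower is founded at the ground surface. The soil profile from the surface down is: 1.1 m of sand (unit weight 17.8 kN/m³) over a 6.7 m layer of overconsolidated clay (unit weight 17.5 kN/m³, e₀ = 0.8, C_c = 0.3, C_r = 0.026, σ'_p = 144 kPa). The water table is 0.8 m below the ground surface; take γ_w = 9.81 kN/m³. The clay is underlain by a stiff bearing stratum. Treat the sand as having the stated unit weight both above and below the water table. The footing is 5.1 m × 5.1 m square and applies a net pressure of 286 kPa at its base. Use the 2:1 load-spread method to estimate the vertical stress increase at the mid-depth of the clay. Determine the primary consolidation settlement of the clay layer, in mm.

S_c ≈ 45.1 mm

Mid-depth of clay below the ground surface: z = 1.1 + 6.7/2 = 4.45 m.
Total vertical stress at mid-clay: σ_v = 17.8×1.1 + 17.5×3.35 = 78.205 kPa.
Pore pressure: u = 9.81×(4.45 − 0.8) = 35.806 kPa.
Initial effective stress: σ'_0 = σ_v − u = 78.205 − 35.806 = 42.399 kPa.
Stress increase at mid-clay by the 2:1 spreading method:
Δσ = qBL/((B+z)(L+z)) = 286×5.1×5.1/((5.1+4.45)(5.1+4.45)) = 81.564 kPa
Final effective stress: σ'_f = 42.399 + 81.564 = 123.96 kPa.
σ'_f = 123.96 ≤ σ'_p = 144 kPa, so the clay remains overconsolidated and only the recompression index applies:
S_c = C_r·H/(1+e₀)·log₁₀(σ'_f/σ'_0) = 0.026×6.7/1.8×log₁₀(123.96/42.399)
    = 0.096777 × 0.46593 = 0.04509 m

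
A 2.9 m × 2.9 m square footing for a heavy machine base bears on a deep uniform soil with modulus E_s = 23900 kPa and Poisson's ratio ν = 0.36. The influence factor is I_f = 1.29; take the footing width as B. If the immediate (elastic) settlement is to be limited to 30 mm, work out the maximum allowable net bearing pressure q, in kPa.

q ≈ 220 kPa

S_e = q·B·(1−ν²)/E_s · I_f  ⇒  q = S_e·E_s / (B·(1−ν²)·I_f).
q = 0.03 × 23900 / (2.9 × 0.8704 × 1.29) = 220.2 kPa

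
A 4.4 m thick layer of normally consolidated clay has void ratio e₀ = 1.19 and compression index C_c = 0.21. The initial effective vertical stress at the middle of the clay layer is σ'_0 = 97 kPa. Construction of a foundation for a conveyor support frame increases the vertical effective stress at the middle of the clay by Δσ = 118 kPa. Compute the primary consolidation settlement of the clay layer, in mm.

S_c ≈ 146 mm

Final effective stress: σ'_f = σ'_0 + Δσ = 97 + 118 = 215 kPa.
Normally consolidated clay, so the full stress increment lies on the virgin compression line:
S_c = C_c·H/(1+e₀)·log₁₀(σ'_f/σ'_0) = 0.21×4.4/(1+1.19)×log₁₀(215/97)
    = 0.42192 × 0.34567 = 0.1458 m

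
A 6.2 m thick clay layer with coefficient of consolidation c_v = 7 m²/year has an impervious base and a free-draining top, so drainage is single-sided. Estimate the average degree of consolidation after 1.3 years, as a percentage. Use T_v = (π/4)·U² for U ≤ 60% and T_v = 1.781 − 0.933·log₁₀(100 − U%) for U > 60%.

U ≈ 54.9 %

Drainage path length: H_d = H = 6.2 m (single drainage).
T_v = c_v·t/H_d² = 7×1.3/6.2² = 0.23673.
T_v = 0.23673 corresponds to the U ≤ 60% branch:
U = √(4T_v/π) = 0.549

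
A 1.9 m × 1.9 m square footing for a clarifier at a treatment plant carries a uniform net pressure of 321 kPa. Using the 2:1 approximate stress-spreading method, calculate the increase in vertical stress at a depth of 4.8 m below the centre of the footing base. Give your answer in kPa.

Δσ_z ≈ 25.8 kPa

By the 2:1 method the load spreads at 1 horizontal : 2 vertical, so at depth z the loaded area has grown by z in each plan dimension:
Δσ = qBL/((B+z)(L+z)) = 321×1.9×1.9/((1.9+4.8)(1.9+4.8)) = 25.814 kPa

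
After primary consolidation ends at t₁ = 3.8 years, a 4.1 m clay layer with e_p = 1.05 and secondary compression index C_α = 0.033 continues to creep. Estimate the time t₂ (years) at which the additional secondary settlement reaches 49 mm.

t₂ ≈ 21 years

S_s = C_α·H/(1+e_p)·log₁₀(t₂/t₁) ⇒ log₁₀(t₂/t₁) = S_s·(1+e_p)/(C_α·H).
log₁₀(t₂/t₁) = 0.049 × (1+1.05) / (0.033×4.1) = 0.7424
t₂ = t₁ × 10^0.7424 = 3.8 × 5.526 = 21 years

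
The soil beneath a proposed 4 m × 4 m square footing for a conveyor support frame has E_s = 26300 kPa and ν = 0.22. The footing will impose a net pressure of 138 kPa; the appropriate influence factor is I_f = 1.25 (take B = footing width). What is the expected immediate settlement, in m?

Immediate (elastic) settlement: S_e = q·B·(1−ν²)/E_s · I_f.
S_e = 138 × 4 × (1 − 0.22²) / 26300 × 1.25
    = 138 × 4 × 0.9516 / 26300 × 1.25
    = 0.02497 m

S_e ≈ 0.025 m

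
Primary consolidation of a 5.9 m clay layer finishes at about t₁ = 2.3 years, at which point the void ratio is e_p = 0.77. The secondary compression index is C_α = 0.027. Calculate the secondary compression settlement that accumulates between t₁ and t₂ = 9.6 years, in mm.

S_s ≈ 55.8 mm

Secondary compression: S_s = C_α·H/(1+e_p)·log₁₀(t₂/t₁)
S_s = 0.027×5.9/(1+0.77)×log₁₀(9.6/2.3)
    = 0.09 × 0.6205 = 0.05585 m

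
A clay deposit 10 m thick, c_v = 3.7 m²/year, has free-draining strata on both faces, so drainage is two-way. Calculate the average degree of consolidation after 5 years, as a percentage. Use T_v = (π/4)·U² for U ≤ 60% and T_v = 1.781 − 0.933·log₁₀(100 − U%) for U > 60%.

Drainage path length: H_d = H/2 = 5 m (double drainage).
T_v = c_v·t/H_d² = 3.7×5/5² = 0.74.
T_v = 0.74 corresponds to the U > 60% branch:
U = 1 − 10^((1.781 − T_v)/0.933)/100 = 0.8695

U ≈ 86.9 %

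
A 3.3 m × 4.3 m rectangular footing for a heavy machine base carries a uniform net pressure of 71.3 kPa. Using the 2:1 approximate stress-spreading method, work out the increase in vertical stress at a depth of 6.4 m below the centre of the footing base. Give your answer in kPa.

Δσ_z ≈ 9.75 kPa

By the 2:1 method the load spreads at 1 horizontal : 2 vertical, so at depth z the loaded area has grown by z in each plan dimension:
Δσ = qBL/((B+z)(L+z)) = 71.3×3.3×4.3/((3.3+6.4)(4.3+6.4)) = 9.748 kPa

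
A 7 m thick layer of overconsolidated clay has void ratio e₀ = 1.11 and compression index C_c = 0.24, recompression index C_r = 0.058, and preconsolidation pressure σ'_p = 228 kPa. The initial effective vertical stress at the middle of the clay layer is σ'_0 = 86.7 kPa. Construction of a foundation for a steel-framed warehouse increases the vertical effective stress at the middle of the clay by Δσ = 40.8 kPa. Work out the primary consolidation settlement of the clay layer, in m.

S_c ≈ 0.0322 m

Final effective stress: σ'_f = 86.7 + 40.8 = 127.5 kPa.
σ'_f = 127.5 ≤ σ'_p = 228 kPa, so the clay remains overconsolidated and only the recompression index applies:
S_c = C_r·H/(1+e₀)·log₁₀(σ'_f/σ'_0) = 0.058×7/2.11×log₁₀(127.5/86.7)
    = 0.19242 × 0.16749 = 0.03223 m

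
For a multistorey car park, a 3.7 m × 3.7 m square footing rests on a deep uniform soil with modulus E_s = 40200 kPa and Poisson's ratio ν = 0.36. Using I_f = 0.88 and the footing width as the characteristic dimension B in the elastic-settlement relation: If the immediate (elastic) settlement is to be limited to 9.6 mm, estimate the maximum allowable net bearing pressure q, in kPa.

S_e = q·B·(1−ν²)/E_s · I_f  ⇒  q = S_e·E_s / (B·(1−ν²)·I_f).
q = 0.0096 × 40200 / (3.7 × 0.8704 × 0.88) = 136.2 kPa

q ≈ 136 kPa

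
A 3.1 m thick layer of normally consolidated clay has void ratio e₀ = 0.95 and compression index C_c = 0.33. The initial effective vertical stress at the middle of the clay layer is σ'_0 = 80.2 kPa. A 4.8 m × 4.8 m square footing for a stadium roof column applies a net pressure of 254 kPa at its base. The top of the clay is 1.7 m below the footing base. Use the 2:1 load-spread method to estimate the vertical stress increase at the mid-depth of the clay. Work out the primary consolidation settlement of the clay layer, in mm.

Mid-depth of clay below the footing base: z = 1.7 + 3.1/2 = 3.25 m.
Stress increase at mid-clay by the 2:1 spreading method:
Δσ = qBL/((B+z)(L+z)) = 254×4.8×4.8/((4.8+3.25)(4.8+3.25)) = 90.308 kPa
Final effective stress: σ'_f = σ'_0 + Δσ = 80.2 + 90.308 = 170.51 kPa.
Normally consolidated clay, so the full stress increment lies on the virgin compression line:
S_c = C_c·H/(1+e₀)·log₁₀(σ'_f/σ'_0) = 0.33×3.1/(1+0.95)×log₁₀(170.51/80.2)
    = 0.52462 × 0.32758 = 0.1719 m

S_c ≈ 172 mm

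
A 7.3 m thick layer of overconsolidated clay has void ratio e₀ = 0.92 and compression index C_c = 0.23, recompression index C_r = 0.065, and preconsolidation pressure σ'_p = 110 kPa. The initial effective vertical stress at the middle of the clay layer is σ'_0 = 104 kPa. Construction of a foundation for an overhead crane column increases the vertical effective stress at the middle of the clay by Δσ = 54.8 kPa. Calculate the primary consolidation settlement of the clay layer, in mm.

Final effective stress: σ'_f = 104 + 54.8 = 158.8 kPa.
σ'_f = 158.8 > σ'_p = 110 kPa, so the stress path crosses the preconsolidation pressure — recompression up to σ'_p, then virgin compression beyond:
S_c = H/(1+e₀)·[C_r·log₁₀(σ'_p/σ'_0) + C_c·log₁₀(σ'_f/σ'_p)]
    = 7.3/1.92 × [0.065×log₁₀(110/104) + 0.23×log₁₀(158.8/110)]
    = 3.8021 × [0.0015834 + 0.036675] = 0.1455 m

S_c ≈ 145 mm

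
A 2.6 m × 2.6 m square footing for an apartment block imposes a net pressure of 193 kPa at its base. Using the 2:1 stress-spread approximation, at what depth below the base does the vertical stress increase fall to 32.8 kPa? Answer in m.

z ≈ 3.71 m

2:1 spreading — at depth z the loaded area has grown by z in each plan dimension:
qB²/(B+z)² = Δσ_z ⇒ z = B(√(q/Δσ_z) − 1) = 2.6×(√(193/32.8) − 1) = 3.707 m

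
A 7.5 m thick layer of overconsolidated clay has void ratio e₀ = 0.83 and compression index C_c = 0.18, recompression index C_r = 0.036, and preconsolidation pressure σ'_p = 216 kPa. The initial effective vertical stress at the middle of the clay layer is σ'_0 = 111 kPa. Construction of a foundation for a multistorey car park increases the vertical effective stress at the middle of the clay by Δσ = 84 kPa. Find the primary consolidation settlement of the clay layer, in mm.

Final effective stress: σ'_f = 111 + 84 = 195 kPa.
σ'_f = 195 ≤ σ'_p = 216 kPa, so the clay remains overconsolidated and only the recompression index applies:
S_c = C_r·H/(1+e₀)·log₁₀(σ'_f/σ'_0) = 0.036×7.5/1.83×log₁₀(195/111)
    = 0.14754 × 0.24471 = 0.03611 m

S_c ≈ 36.1 mm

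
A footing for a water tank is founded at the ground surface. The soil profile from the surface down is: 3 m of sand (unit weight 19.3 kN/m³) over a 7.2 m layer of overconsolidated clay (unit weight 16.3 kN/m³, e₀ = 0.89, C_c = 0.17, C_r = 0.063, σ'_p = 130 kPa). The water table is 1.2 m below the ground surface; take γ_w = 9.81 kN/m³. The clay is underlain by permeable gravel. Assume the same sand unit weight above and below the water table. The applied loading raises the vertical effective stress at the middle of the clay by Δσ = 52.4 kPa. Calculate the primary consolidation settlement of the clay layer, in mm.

Mid-depth of clay below the ground surface: z = 3 + 7.2/2 = 6.6 m.
Total vertical stress at mid-clay: σ_v = 19.3×3 + 16.3×3.6 = 116.58 kPa.
Pore pressure: u = 9.81×(6.6 − 1.2) = 52.974 kPa.
Initial effective stress: σ'_0 = σ_v − u = 116.58 − 52.974 = 63.606 kPa.
Final effective stress: σ'_f = 63.606 + 52.4 = 116.01 kPa.
σ'_f = 116.01 ≤ σ'_p = 130 kPa, so the clay remains overconsolidated and only the recompression index applies:
S_c = C_r·H/(1+e₀)·log₁₀(σ'_f/σ'_0) = 0.063×7.2/1.89×log₁₀(116.01/63.606)
    = 0.24 × 0.261 = 0.06264 m

S_c ≈ 62.6 mm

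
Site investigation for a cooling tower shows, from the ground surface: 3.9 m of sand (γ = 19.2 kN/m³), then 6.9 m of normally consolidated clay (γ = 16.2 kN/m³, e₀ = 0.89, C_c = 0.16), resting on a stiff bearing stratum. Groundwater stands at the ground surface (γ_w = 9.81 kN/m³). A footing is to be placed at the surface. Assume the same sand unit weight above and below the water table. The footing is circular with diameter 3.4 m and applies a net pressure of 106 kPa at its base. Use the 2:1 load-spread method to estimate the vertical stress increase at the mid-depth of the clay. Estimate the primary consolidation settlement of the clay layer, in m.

Mid-depth of clay below the ground surface: z = 3.9 + 6.9/2 = 7.35 m.
Total vertical stress at mid-clay: σ_v = 19.2×3.9 + 16.2×3.45 = 130.77 kPa.
Pore pressure: u = 9.81×(7.35 − 0) = 72.103 kPa.
Initial effective stress: σ'_0 = σ_v − u = 130.77 − 72.103 = 58.667 kPa.
Stress increase at mid-clay by the 2:1 spreading method:
Δσ ≈ qD²/(D+z)² = 106×3.4²/(3.4+7.35)² = 10.603 kPa
Final effective stress: σ'_f = σ'_0 + Δσ = 58.667 + 10.603 = 69.27 kPa.
Normally consolidated clay, so the full stress increment lies on the virgin compression line:
S_c = C_c·H/(1+e₀)·log₁₀(σ'_f/σ'_0) = 0.16×6.9/(1+0.89)×log₁₀(69.27/58.667)
    = 0.58413 × 0.072151 = 0.04215 m

S_c ≈ 0.0421 m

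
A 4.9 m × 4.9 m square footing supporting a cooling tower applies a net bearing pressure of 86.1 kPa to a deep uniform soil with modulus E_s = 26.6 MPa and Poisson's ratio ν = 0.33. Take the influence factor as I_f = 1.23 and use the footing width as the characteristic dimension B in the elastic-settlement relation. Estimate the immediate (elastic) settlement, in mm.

Immediate (elastic) settlement: S_e = q·B·(1−ν²)/E_s · I_f.
E_s = 26.6 MPa = 26600 kPa.
S_e = 86.1 × 4.9 × (1 − 0.33²) / 26600 × 1.23
    = 86.1 × 4.9 × 0.8911 / 26600 × 1.23
    = 0.01738 m = 17.38 mm

S_e ≈ 17.4 mm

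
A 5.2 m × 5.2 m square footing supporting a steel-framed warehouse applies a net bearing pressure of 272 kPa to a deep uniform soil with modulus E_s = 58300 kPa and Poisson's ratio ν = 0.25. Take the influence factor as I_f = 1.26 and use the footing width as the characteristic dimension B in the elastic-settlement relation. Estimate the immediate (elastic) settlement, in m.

Immediate (elastic) settlement: S_e = q·B·(1−ν²)/E_s · I_f.
S_e = 272 × 5.2 × (1 − 0.25²) / 58300 × 1.26
    = 272 × 5.2 × 0.9375 / 58300 × 1.26
    = 0.02866 m

S_e ≈ 0.0287 m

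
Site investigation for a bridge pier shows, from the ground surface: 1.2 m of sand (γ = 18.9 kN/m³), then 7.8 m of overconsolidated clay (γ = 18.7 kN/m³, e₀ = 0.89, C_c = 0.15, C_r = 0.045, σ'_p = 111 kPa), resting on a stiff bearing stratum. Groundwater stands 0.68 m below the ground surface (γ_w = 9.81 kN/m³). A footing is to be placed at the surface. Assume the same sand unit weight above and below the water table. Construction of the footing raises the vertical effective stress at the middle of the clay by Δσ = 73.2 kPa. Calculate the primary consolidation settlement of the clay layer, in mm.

S_c ≈ 93.7 mm

Mid-depth of clay below the ground surface: z = 1.2 + 7.8/2 = 5.1 m.
Total vertical stress at mid-clay: σ_v = 18.9×1.2 + 18.7×3.9 = 95.61 kPa.
Pore pressure: u = 9.81×(5.1 − 0.68) = 43.36 kPa.
Initial effective stress: σ'_0 = σ_v − u = 95.61 − 43.36 = 52.25 kPa.
Final effective stress: σ'_f = 52.25 + 73.2 = 125.45 kPa.
σ'_f = 125.45 > σ'_p = 111 kPa, so the stress path crosses the preconsolidation pressure — recompression up to σ'_p, then virgin compression beyond:
S_c = H/(1+e₀)·[C_r·log₁₀(σ'_p/σ'_0) + C_c·log₁₀(σ'_f/σ'_p)]
    = 7.8/1.89 × [0.045×log₁₀(111/52.25) + 0.15×log₁₀(125.45/111)]
    = 4.127 × [0.014726 + 0.0079722] = 0.09368 m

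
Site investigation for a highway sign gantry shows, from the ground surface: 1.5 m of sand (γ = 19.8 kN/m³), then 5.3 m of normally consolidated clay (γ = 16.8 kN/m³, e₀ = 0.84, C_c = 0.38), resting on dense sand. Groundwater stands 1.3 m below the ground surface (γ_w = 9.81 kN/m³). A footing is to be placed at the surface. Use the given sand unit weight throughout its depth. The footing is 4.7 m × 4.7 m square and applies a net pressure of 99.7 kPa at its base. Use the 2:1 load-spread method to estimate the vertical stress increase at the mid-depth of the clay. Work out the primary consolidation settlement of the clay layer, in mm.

S_c ≈ 226 mm

Mid-depth of clay below the ground surface: z = 1.5 + 5.3/2 = 4.15 m.
Total vertical stress at mid-clay: σ_v = 19.8×1.5 + 16.8×2.65 = 74.22 kPa.
Pore pressure: u = 9.81×(4.15 − 1.3) = 27.959 kPa.
Initial effective stress: σ'_0 = σ_v − u = 74.22 − 27.959 = 46.261 kPa.
Stress increase at mid-clay by the 2:1 spreading method:
Δσ = qBL/((B+z)(L+z)) = 99.7×4.7×4.7/((4.7+4.15)(4.7+4.15)) = 28.119 kPa
Final effective stress: σ'_f = σ'_0 + Δσ = 46.261 + 28.119 = 74.38 kPa.
Normally consolidated clay, so the full stress increment lies on the virgin compression line:
S_c = C_c·H/(1+e₀)·log₁₀(σ'_f/σ'_0) = 0.38×5.3/(1+0.84)×log₁₀(74.38/46.261)
    = 1.0946 × 0.20624 = 0.2258 m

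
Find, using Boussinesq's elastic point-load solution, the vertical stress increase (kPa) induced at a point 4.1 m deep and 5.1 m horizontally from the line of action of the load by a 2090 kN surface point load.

Δσ_z ≈ 5.73 kPa

Boussinesq vertical stress below a point load on an elastic half-space:
Δσ_z = 3P/(2πz²) · [1 + (r/z)²]^(−5/2)
r/z = 5.1/4.1 = 1.2439; [1+(r/z)²]^(−5/2) = 0.096561.
Δσ_z = 3×2090/(2π×4.1²) × 0.096561 = 59.364 × 0.096561 = 5.732 kPa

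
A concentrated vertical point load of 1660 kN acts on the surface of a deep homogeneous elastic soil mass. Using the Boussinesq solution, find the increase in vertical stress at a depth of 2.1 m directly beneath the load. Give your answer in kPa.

Δσ_z ≈ 180 kPa

Boussinesq vertical stress below a point load on an elastic half-space:
Δσ_z = 3P/(2πz²) · [1 + (r/z)²]^(−5/2)
r/z = 0/2.1 = 0; [1+(r/z)²]^(−5/2) = 1.
Δσ_z = 3×1660/(2π×2.1²) × 1 = 179.73 × 1 = 179.7 kPa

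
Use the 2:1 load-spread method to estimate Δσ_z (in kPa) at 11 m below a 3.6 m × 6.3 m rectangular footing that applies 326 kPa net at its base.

Δσ_z ≈ 29.3 kPa

By the 2:1 method the load spreads at 1 horizontal : 2 vertical, so at depth z the loaded area has grown by z in each plan dimension:
Δσ = qBL/((B+z)(L+z)) = 326×3.6×6.3/((3.6+11)(6.3+11)) = 29.273 kPa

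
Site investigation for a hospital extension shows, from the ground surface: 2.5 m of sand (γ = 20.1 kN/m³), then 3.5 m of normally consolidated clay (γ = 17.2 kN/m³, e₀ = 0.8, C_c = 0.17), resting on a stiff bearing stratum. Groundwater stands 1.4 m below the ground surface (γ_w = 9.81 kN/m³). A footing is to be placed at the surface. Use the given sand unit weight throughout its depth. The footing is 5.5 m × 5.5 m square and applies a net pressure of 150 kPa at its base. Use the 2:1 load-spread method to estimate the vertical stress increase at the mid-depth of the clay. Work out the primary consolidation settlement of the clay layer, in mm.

Mid-depth of clay below the ground surface: z = 2.5 + 3.5/2 = 4.25 m.
Total vertical stress at mid-clay: σ_v = 20.1×2.5 + 17.2×1.75 = 80.35 kPa.
Pore pressure: u = 9.81×(4.25 − 1.4) = 27.959 kPa.
Initial effective stress: σ'_0 = σ_v − u = 80.35 − 27.959 = 52.391 kPa.
Stress increase at mid-clay by the 2:1 spreading method:
Δσ = qBL/((B+z)(L+z)) = 150×5.5×5.5/((5.5+4.25)(5.5+4.25)) = 47.732 kPa
Final effective stress: σ'_f = σ'_0 + Δσ = 52.391 + 47.732 = 100.12 kPa.
Normally consolidated clay, so the full stress increment lies on the virgin compression line:
S_c = C_c·H/(1+e₀)·log₁₀(σ'_f/σ'_0) = 0.17×3.5/(1+0.8)×log₁₀(100.12/52.391)
    = 0.33056 × 0.28126 = 0.09297 m

S_c ≈ 93 mm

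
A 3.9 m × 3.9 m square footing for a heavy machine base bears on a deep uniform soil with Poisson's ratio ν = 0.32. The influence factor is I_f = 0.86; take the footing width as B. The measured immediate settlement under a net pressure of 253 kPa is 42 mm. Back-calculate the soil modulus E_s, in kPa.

E_s ≈ 18100 kPa

S_e = q·B·(1−ν²)/E_s · I_f  ⇒  E_s = q·B·(1−ν²)·I_f / S_e.
E_s = 253 × 3.9 × 0.8976 × 0.86 / 0.042 = 18130 kPa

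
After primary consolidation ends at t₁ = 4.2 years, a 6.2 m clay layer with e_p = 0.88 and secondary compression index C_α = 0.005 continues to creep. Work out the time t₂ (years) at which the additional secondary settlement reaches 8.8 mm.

S_s = C_α·H/(1+e_p)·log₁₀(t₂/t₁) ⇒ log₁₀(t₂/t₁) = S_s·(1+e_p)/(C_α·H).
log₁₀(t₂/t₁) = 0.0088 × (1+0.88) / (0.005×6.2) = 0.5337
t₂ = t₁ × 10^0.5337 = 4.2 × 3.417 = 14.35 years

t₂ ≈ 14.4 years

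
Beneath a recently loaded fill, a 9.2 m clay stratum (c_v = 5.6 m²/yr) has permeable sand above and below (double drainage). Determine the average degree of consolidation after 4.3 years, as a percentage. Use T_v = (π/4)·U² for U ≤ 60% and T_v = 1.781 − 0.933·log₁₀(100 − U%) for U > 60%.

Drainage path length: H_d = H/2 = 4.6 m (double drainage).
T_v = c_v·t/H_d² = 5.6×4.3/4.6² = 1.138.
T_v = 1.138 corresponds to the U > 60% branch:
U = 1 − 10^((1.781 − T_v)/0.933)/100 = 0.9511

U ≈ 95.1 %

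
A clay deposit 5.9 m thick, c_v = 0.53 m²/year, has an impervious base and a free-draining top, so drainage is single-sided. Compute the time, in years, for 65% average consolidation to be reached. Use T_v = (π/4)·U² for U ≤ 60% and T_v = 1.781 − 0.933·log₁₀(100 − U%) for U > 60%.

t ≈ 22.4 years

Drainage path length: H_d = H = 5.9 m (single drainage).
U > 60%: T_v = 1.781 − 0.933·log₁₀(100 − 65) = 0.34038.
t = T_v·H_d²/c_v = 0.34038×5.9²/0.53 = 22.36 years.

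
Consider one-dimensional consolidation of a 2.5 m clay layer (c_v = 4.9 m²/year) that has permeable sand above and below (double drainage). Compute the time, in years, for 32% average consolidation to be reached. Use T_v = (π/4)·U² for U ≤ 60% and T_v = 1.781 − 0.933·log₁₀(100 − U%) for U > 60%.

t ≈ 0.0256 years

Drainage path length: H_d = H/2 = 1.25 m (double drainage).
U ≤ 60%: T_v = (π/4)·U² = (π/4)×0.32² = 0.080425.
t = T_v·H_d²/c_v = 0.080425×1.25²/4.9 = 0.02565 years.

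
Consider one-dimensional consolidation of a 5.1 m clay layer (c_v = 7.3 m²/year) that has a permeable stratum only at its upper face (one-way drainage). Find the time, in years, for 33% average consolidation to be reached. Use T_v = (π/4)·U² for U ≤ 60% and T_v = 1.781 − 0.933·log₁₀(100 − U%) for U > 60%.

Drainage path length: H_d = H = 5.1 m (single drainage).
U ≤ 60%: T_v = (π/4)·U² = (π/4)×0.33² = 0.08553.
t = T_v·H_d²/c_v = 0.08553×5.1²/7.3 = 0.3047 years.

t ≈ 0.305 years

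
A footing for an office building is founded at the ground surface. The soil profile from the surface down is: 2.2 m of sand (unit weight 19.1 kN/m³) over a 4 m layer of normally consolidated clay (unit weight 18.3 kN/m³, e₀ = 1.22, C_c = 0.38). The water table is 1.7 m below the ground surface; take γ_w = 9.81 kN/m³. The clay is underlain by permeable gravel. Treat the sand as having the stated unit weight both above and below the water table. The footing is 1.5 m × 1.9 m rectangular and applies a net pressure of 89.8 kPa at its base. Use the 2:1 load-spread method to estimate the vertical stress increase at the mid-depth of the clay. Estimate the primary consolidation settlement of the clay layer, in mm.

Mid-depth of clay below the ground surface: z = 2.2 + 4/2 = 4.2 m.
Total vertical stress at mid-clay: σ_v = 19.1×2.2 + 18.3×2 = 78.62 kPa.
Pore pressure: u = 9.81×(4.2 − 1.7) = 24.525 kPa.
Initial effective stress: σ'_0 = σ_v − u = 78.62 − 24.525 = 54.095 kPa.
Stress increase at mid-clay by the 2:1 spreading method:
Δσ = qBL/((B+z)(L+z)) = 89.8×1.5×1.9/((1.5+4.2)(1.9+4.2)) = 7.3607 kPa
Final effective stress: σ'_f = σ'_0 + Δσ = 54.095 + 7.3607 = 61.456 kPa.
Normally consolidated clay, so the full stress increment lies on the virgin compression line:
S_c = C_c·H/(1+e₀)·log₁₀(σ'_f/σ'_0) = 0.38×4/(1+1.22)×log₁₀(61.456/54.095)
    = 0.68468 × 0.055407 = 0.03794 m

S_c ≈ 37.9 mm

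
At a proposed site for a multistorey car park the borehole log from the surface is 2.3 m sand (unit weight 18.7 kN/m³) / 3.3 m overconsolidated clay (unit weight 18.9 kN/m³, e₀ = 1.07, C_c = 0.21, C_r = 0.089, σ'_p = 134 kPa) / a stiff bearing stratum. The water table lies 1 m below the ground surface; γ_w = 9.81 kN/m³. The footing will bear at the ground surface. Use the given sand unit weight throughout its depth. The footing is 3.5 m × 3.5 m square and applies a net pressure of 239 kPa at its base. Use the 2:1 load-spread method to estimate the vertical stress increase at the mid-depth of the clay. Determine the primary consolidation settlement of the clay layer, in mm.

S_c ≈ 47.6 mm

Mid-depth of clay below the ground surface: z = 2.3 + 3.3/2 = 3.95 m.
Total vertical stress at mid-clay: σ_v = 18.7×2.3 + 18.9×1.65 = 74.195 kPa.
Pore pressure: u = 9.81×(3.95 − 1) = 28.94 kPa.
Initial effective stress: σ'_0 = σ_v − u = 74.195 − 28.94 = 45.255 kPa.
Stress increase at mid-clay by the 2:1 spreading method:
Δσ = qBL/((B+z)(L+z)) = 239×3.5×3.5/((3.5+3.95)(3.5+3.95)) = 52.75 kPa
Final effective stress: σ'_f = 45.255 + 52.75 = 98.005 kPa.
σ'_f = 98.005 ≤ σ'_p = 134 kPa, so the clay remains overconsolidated and only the recompression index applies:
S_c = C_r·H/(1+e₀)·log₁₀(σ'_f/σ'_0) = 0.089×3.3/2.07×log₁₀(98.005/45.255)
    = 0.14188 × 0.33558 = 0.04761 m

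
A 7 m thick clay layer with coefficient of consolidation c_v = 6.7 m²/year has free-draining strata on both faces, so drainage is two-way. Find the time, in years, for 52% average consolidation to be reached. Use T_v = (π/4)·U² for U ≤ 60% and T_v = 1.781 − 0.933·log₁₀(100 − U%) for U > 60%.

Drainage path length: H_d = H/2 = 3.5 m (double drainage).
U ≤ 60%: T_v = (π/4)·U² = (π/4)×0.52² = 0.21237.
t = T_v·H_d²/c_v = 0.21237×3.5²/6.7 = 0.3883 years.

t ≈ 0.388 years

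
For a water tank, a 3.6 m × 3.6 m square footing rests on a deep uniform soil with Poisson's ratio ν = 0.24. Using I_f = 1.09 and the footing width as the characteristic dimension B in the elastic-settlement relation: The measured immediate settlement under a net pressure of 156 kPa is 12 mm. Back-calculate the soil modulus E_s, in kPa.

S_e = q·B·(1−ν²)/E_s · I_f  ⇒  E_s = q·B·(1−ν²)·I_f / S_e.
E_s = 156 × 3.6 × 0.9424 × 1.09 / 0.012 = 48070 kPa

E_s ≈ 48100 kPa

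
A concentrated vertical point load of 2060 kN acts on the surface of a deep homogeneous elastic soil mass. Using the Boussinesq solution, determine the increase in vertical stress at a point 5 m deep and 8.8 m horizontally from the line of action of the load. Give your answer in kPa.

Δσ_z ≈ 1.16 kPa

Boussinesq vertical stress below a point load on an elastic half-space:
Δσ_z = 3P/(2πz²) · [1 + (r/z)²]^(−5/2)
r/z = 8.8/5 = 1.76; [1+(r/z)²]^(−5/2) = 0.029422.
Δσ_z = 3×2060/(2π×5²) × 0.029422 = 39.343 × 0.029422 = 1.158 kPa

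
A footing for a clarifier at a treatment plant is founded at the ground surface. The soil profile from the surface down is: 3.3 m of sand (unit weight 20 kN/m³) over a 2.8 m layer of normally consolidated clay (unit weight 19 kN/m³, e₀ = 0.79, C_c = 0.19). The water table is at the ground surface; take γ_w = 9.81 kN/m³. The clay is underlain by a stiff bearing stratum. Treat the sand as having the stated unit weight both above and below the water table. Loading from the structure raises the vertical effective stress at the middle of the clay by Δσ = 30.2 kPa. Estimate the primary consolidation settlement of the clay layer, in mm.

Mid-depth of clay below the ground surface: z = 3.3 + 2.8/2 = 4.7 m.
Total vertical stress at mid-clay: σ_v = 20×3.3 + 19×1.4 = 92.6 kPa.
Pore pressure: u = 9.81×(4.7 − 0) = 46.107 kPa.
Initial effective stress: σ'_0 = σ_v − u = 92.6 − 46.107 = 46.493 kPa.
Final effective stress: σ'_f = σ'_0 + Δσ = 46.493 + 30.2 = 76.693 kPa.
Normally consolidated clay, so the full stress increment lies on the virgin compression line:
S_c = C_c·H/(1+e₀)·log₁₀(σ'_f/σ'_0) = 0.19×2.8/(1+0.79)×log₁₀(76.693/46.493)
    = 0.29721 × 0.21737 = 0.0646 m

S_c ≈ 64.6 mm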